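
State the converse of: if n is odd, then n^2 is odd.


The converse of (P → Q) is (Q → P). It is not in general equivalent to the original.
Here P = 'n is odd' and Q = 'n^2 is odd'.

If n^2 is odd, then n is odd.


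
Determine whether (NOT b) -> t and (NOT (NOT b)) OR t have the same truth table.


Compare truth tables:
b | t | φ | ψ
-------------
F | F | F | F
T | F | T | T
F | T | T | T
T | T | T | T
The columns φ and ψ agree on every row.

Yes, they are logically equivalent.


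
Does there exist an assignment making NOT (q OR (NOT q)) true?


Check all 2 assignments over {q}:
q | φ
-----
F | F
T | F
No assignment makes the formula true.

Unsatisfiable.


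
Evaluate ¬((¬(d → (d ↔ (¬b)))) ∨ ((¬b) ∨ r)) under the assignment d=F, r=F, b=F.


Substitute d=F, r=F, b=F:
¬b = T
d ↔ (¬b) = F ↔ T = F
d → (d ↔ (¬b)) = F → F = T
¬(d → (d ↔ (¬b))) = F
¬b = T
(¬b) ∨ r = T ∨ F = T
(¬(d → (d ↔ (¬b)))) ∨ ((¬b) ∨ r) = F ∨ T = T
¬((¬(d → (d ↔ (¬b)))) ∨ ((¬b) ∨ r)) = F

F


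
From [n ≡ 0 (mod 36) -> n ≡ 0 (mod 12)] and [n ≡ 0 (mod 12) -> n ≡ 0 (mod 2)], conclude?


Hypothetical syllogism: from (P → Q) and (Q → R), infer (P → R).
Chain the two implications through the shared middle term 'n ≡ 0 (mod 12)'.

n ≡ 0 (mod 36) -> n ≡ 0 (mod 2)


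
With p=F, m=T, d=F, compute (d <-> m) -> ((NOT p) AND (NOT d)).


Substitute p=F, m=T, d=F:
d <-> m = F <-> T = F
NOT p = T
NOT d = T
(NOT p) AND (NOT d) = T AND T = T
(d <-> m) -> ((NOT p) AND (NOT d)) = F -> T = T

T


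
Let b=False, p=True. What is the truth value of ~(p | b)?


Substitute b=False, p=True:
p | b = True | False = True
~(p | b) = False

False


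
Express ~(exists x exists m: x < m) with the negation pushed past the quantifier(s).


Negation flips each quantifier (∀↔∃) and negates the inner predicate.
¬(exists x exists m: φ) = forall x forall m: ¬φ.

forall x forall m: ~(x < m)


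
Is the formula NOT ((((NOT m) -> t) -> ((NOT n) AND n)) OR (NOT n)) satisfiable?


Search for a satisfying assignment over {m, n, t}.
Try m=T, n=T, t=F: the formula evaluates to T.
A satisfying assignment exists.

Satisfiable.


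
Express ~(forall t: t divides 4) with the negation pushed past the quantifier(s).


¬(forall x: φ) = exists x: ¬φ, and ¬(exists x: φ) = forall x: ¬φ.
Apply to the universal statement.

exists t: ~(t divides 4)


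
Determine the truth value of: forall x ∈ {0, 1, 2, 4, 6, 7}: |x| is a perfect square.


Evaluate the predicate on each element: 0:True, 1:True, 2:False, 4:True, 6:False, 7:False.
Counterexample x = 2 fails the predicate.

False


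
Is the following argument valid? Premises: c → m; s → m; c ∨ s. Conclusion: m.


This matches the form of proof by cases: the conclusion follows in every model of the premises.

Valid.


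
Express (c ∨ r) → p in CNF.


Step 1: Rewrite as ¬(c ∨ r) ∨ p = (¬c ∧ ¬r) ∨ p.
Step 2: Distribute ∨ over ∧.

((¬c) ∨ p) ∧ ((¬r) ∨ p)


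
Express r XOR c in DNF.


Step 1: r ⊕ c is true exactly when they disagree: (r ∧ ¬c) ∨ (¬r ∧ c).

(r AND (NOT c)) OR ((NOT r) AND c)


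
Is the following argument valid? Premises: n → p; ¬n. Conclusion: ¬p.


This is denying the antecedent (fallacy). There exist truth assignments where the premises are all true but the conclusion is false.

Invalid.


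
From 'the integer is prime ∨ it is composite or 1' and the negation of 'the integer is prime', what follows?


Disjunctive syllogism: from (P ∨ Q) and ¬P, infer Q.
One disjunct, 'the integer is prime', is ruled out; the other must hold.

it is composite or 1


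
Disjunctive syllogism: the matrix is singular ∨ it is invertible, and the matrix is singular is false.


Disjunctive syllogism: from (P ∨ Q) and ¬P, infer Q.
One disjunct, 'the matrix is singular', is ruled out; the other must hold.

it is invertible


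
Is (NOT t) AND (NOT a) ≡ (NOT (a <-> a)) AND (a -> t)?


Compare truth tables:
a | t | φ | ψ
-------------
F | F | T | F
T | F | F | F
F | T | F | F
T | T | F | F
They differ at row 1 (a=F, t=F): φ=T but ψ=F.

No, they are not logically equivalent.


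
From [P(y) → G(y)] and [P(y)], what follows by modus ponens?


Modus ponens: from (P → Q) and P, infer Q.
P = 'P(y)' is asserted, and P → Q holds, so Q follows.

G(y).


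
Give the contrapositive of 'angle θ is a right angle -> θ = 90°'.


The contrapositive of (P → Q) is (¬Q → ¬P); it is logically equivalent to the original.
Here P = 'angle θ is a right angle' and Q = 'θ = 90°'.

If not (θ = 90°), then not (angle θ is a right angle).


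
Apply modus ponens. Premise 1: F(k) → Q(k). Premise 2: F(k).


Modus ponens: from (P → Q) and P, infer Q.
P = 'F(k)' is asserted, and P → Q holds, so Q follows.

Q(k).


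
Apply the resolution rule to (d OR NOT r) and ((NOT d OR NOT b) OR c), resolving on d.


The clauses contain complementary literals d and NOTd.
Resolution eliminates this pair and disjoins the remaining literals (merging duplicates).

((NOT r OR NOT b) OR c)


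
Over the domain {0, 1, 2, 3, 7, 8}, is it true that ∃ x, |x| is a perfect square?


Evaluate the predicate on each element: 0:T, 1:T, 2:F, 3:F, 7:F, 8:F.
Witness x = 0 satisfies the predicate.

T


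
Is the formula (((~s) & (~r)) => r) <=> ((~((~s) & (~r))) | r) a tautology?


Build the truth table over {r, s}:
r | s | φ
---------
False | False | True
True | False | True
False | True | True
True | True | True
Every row evaluates to true.

Yes, it is a tautology.


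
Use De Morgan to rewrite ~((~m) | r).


De Morgan: the negation of a disjunction is the conjunction of the negations.
Distribute ~ across |, flipping it to &, and negate each literal.

m & (~r)


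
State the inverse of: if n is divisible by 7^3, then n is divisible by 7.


The inverse of (P → Q) is (¬P → ¬Q). It is equivalent to the converse, not to the original.
Here P = 'n is divisible by 7^3' and Q = 'n is divisible by 7'.

If not (n is divisible by 7^3), then not (n is divisible by 7).


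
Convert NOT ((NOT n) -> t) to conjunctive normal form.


Step 1: Rewrite (¬n) → t as ¬(¬n) ∨ t.
Step 2: Negate: ¬(¬(¬n) ∨ t) = (¬n) ∧ ¬t (De Morgan + double negation).

(NOT n) AND (NOT t)


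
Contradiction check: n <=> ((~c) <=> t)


Truth table over {c, n, t}:
c | n | t | φ
-------------
False | False | False | True
True | False | False | False
False | True | False | False
True | True | False | True
False | False | True | False
True | False | True | True
False | True | True | True
True | True | True | False
Satisfying assignment at row 1: c=False, n=False, t=False gives True.

No, it is not a contradiction.


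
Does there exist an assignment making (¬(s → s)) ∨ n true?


Search for a satisfying assignment over {n, s}.
Try n=T, s=F: the formula evaluates to T.
A satisfying assignment exists.

Satisfiable.


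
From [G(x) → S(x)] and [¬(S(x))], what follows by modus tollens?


Modus tollens: from (P → Q) and ¬Q, infer ¬P.
Q = 'S(x)' is denied; since P → Q, P must also fail.

Not (G(x)).


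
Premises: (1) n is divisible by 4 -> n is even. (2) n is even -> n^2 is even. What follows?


Hypothetical syllogism: from (P → Q) and (Q → R), infer (P → R).
Chain the two implications through the shared middle term 'n is even'.

n is divisible by 4 -> n^2 is even


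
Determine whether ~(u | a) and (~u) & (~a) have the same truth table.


Compare truth tables:
a | u | φ | ψ
-------------
False | False | True | True
True | False | False | False
False | True | False | False
True | True | False | False
The columns φ and ψ agree on every row.

Yes, they are logically equivalent.


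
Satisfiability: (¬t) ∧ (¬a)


Search for a satisfying assignment over {a, t}.
Try a=F, t=F: the formula evaluates to T.
A satisfying assignment exists.

Satisfiable.


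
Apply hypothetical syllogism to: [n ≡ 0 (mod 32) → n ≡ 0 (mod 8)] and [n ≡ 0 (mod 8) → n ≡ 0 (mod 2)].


Hypothetical syllogism: from (P → Q) and (Q → R), infer (P → R).
Chain the two implications through the shared middle term 'n ≡ 0 (mod 8)'.

n ≡ 0 (mod 32) → n ≡ 0 (mod 2)


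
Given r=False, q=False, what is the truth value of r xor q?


Exclusive or is true when exactly one operand is true.
Substitute: r=False, q=False.
False xor False evaluates to False.

False


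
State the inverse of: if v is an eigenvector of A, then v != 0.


The inverse of (P → Q) is (¬P → ¬Q). It is equivalent to the converse, not to the original.
Here P = 'v is an eigenvector of A' and Q = 'v != 0'.

If not (v is an eigenvector of A), then not (v != 0).


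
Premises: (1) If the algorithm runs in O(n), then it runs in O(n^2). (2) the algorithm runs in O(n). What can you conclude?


Modus ponens: from (P → Q) and P, infer Q.
P = 'the algorithm runs in O(n)' is asserted, and P → Q holds, so Q follows.

it runs in O(n^2).


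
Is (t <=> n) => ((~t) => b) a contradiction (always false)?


Truth table over {b, n, t}:
b | n | t | φ
-------------
False | False | False | False
True | False | False | True
False | True | False | True
True | True | False | True
False | False | True | True
True | False | True | True
False | True | True | True
True | True | True | True
Satisfying assignment at row 2: b=True, n=False, t=False gives True.

No, it is not a contradiction.


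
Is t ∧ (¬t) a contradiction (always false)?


Truth table over {t}:
t | φ
-----
F | F
T | F
Every row is false.

Yes, it is a contradiction.


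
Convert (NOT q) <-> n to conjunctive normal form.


Step 1: Rewrite (¬q) ↔ n as ((¬q) → n) ∧ (n → (¬q)).
Step 2: Rewrite each implication as a disjunction.
Step 3: Eliminate any double negations (¬¬X = X).

(q OR n) AND ((NOT n) OR (NOT q))


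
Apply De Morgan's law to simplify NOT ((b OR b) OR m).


De Morgan: the negation of a disjunction is the conjunction of the negations.
Distribute NOT across OR, flipping it to AND, and negate each literal.

((NOT b) AND (NOT b)) AND (NOT m)


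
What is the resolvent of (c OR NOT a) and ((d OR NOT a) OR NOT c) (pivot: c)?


The clauses contain complementary literals c and NOTc.
Resolution eliminates this pair and disjoins the remaining literals (merging duplicates).

(NOT a OR d)


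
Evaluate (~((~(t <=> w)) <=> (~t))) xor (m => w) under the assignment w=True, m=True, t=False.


Substitute w=True, m=True, t=False:
t <=> w = False <=> True = False
~(t <=> w) = True
~t = True
(~(t <=> w)) <=> (~t) = True <=> True = True
~((~(t <=> w)) <=> (~t)) = False
m => w = True => True = True
(~((~(t <=> w)) <=> (~t))) xor (m => w) = False xor True = True

True


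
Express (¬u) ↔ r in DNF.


Step 1: (¬u) ↔ r is true exactly when both agree: ((¬u) ∧ r) ∨ (¬(¬u) ∧ ¬r).
Step 2: Eliminate any double negations (¬¬X = X).

((¬u) ∧ r) ∨ (u ∧ (¬r))


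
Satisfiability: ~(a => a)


Check all 2 assignments over {a}:
a | φ
-----
False | False
True | False
No assignment makes the formula true.

Unsatisfiable.


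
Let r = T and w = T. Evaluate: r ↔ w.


Biconditional is true when both operands have the same truth value.
Substitute: r=T, w=T.
T ↔ T evaluates to T.

T


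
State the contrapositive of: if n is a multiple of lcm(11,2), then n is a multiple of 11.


The contrapositive of (P → Q) is (¬Q → ¬P); it is logically equivalent to the original.
Here P = 'n is a multiple of lcm(11,2)' and Q = 'n is a multiple of 11'.

If not (n is a multiple of 11), then not (n is a multiple of lcm(11,2)).


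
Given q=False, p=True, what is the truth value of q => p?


Implication is false only when antecedent is true and consequent is false.
Substitute: q=False, p=True.
False => True evaluates to True.

True


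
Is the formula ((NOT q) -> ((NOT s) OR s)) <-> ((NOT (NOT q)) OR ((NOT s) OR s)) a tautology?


Build the truth table over {q, s}:
q | s | φ
---------
F | F | T
T | F | T
F | T | T
T | T | T
Every row evaluates to true.

Yes, it is a tautology.


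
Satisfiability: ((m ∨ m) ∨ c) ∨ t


Search for a satisfying assignment over {c, m, t}.
Try c=T, m=F, t=F: the formula evaluates to T.
A satisfying assignment exists.

Satisfiable.


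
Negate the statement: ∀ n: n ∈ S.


¬(∀ x: φ) = ∃ x: ¬φ, and ¬(∃ x: φ) = ∀ x: ¬φ.
Apply to the universal statement.

∃ n: ¬(n ∈ S)


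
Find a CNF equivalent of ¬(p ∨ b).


Step 1: Apply De Morgan: ¬(p ∨ b) = ¬p ∧ ¬b.

(¬p) ∧ (¬b)


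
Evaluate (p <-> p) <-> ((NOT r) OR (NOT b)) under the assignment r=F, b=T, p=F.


Substitute r=F, b=T, p=F:
p <-> p = F <-> F = T
NOT r = T
NOT b = F
(NOT r) OR (NOT b) = T OR F = T
(p <-> p) <-> ((NOT r) OR (NOT b)) = T <-> T = T

T


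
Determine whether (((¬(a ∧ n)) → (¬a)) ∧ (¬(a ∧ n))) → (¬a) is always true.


Build the truth table over {a, n}:
a | n | φ
---------
F | F | T
T | F | T
F | T | T
T | T | T
Every row evaluates to true.

Yes, it is a tautology.


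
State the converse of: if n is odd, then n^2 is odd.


The converse of (P → Q) is (Q → P). It is not in general equivalent to the original.
Here P = 'n is odd' and Q = 'n^2 is odd'.

If n^2 is odd, then n is odd.


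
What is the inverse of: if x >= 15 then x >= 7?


The inverse of (P → Q) is (¬P → ¬Q). It is equivalent to the converse, not to the original.
Here P = 'x >= 15' and Q = 'x >= 7'.

If not (x >= 15), then not (x >= 7).


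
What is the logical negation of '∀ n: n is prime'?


¬(∀ x: φ) = ∃ x: ¬φ, and ¬(∃ x: φ) = ∀ x: ¬φ.
Apply to the universal statement.

∃ n: ¬(n is prime)


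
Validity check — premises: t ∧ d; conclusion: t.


This matches the form of conjunction elimination: the conclusion follows in every model of the premises.

Valid.


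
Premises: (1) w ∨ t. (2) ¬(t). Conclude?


Disjunctive syllogism: from (P ∨ Q) and ¬P, infer Q.
One disjunct, 't', is ruled out; the other must hold.

w


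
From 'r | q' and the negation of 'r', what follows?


Disjunctive syllogism: from (P ∨ Q) and ¬P, infer Q.
One disjunct, 'r', is ruled out; the other must hold.

q


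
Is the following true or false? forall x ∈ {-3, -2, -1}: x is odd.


Evaluate the predicate on each element: -3:True, -2:False, -1:True.
Counterexample x = -2 fails the predicate.

False


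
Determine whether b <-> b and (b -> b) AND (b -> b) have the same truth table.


Compare truth tables:
b | φ | ψ
---------
F | T | T
T | T | T
The columns φ and ψ agree on every row.

Yes, they are logically equivalent.


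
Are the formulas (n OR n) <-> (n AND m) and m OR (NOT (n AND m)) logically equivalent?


Compare truth tables:
m | n | φ | ψ
-------------
F | F | T | T
T | F | T | T
F | T | F | T
T | T | T | T
They differ at row 3 (m=F, n=T): φ=F but ψ=T.

No, they are not logically equivalent.


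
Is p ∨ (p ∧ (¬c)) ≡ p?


Compare truth tables:
c | p | φ | ψ
-------------
F | F | F | F
T | F | F | F
F | T | T | T
T | T | T | T
The columns φ and ψ agree on every row.

Yes, they are logically equivalent.


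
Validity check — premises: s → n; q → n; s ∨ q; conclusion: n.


This matches the form of proof by cases: the conclusion follows in every model of the premises.

Valid.


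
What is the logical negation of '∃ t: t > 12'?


¬(∀ x: φ) = ∃ x: ¬φ, and ¬(∃ x: φ) = ∀ x: ¬φ.
Apply to the existential statement.

∀ t: ¬(t > 12)


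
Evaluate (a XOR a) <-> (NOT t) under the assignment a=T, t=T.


Substitute a=T, t=T:
a XOR a = T XOR T = F
NOT t = F
(a XOR a) <-> (NOT t) = F <-> F = T

T


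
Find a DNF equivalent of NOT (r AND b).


Step 1: Apply De Morgan: ¬(r ∧ b) = ¬r ∨ ¬b.

(NOT r) OR (NOT b)


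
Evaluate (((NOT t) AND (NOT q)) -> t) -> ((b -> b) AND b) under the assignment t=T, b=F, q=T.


Substitute t=T, b=F, q=T:
NOT t = F
NOT q = F
(NOT t) AND (NOT q) = F AND F = F
((NOT t) AND (NOT q)) -> t = F -> T = T
b -> b = F -> F = T
(b -> b) AND b = T AND F = F
(((NOT t) AND (NOT q)) -> t) -> ((b -> b) AND b) = T -> F = F

F


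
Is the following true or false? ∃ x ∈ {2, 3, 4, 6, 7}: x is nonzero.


Evaluate the predicate on each element: 2:T, 3:T, 4:T, 6:T, 7:T.
Witness x = 2 satisfies the predicate.

T


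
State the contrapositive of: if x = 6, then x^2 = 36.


The contrapositive of (P → Q) is (¬Q → ¬P); it is logically equivalent to the original.
Here P = 'x = 6' and Q = 'x^2 = 36'.

If not (x^2 = 36), then not (x = 6).


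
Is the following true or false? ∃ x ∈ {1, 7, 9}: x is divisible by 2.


Evaluate the predicate on each element: 1:F, 7:F, 9:F.
No element satisfies the predicate.

F


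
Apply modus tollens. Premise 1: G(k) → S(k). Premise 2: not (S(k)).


Modus tollens: from (P → Q) and ¬Q, infer ¬P.
Q = 'S(k)' is denied; since P → Q, P must also fail.

Not (G(k)).


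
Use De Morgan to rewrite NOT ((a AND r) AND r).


De Morgan: the negation of a conjunction is the disjunction of the negations.
Distribute NOT across AND, flipping it to OR, and negate each literal.

((NOT a) OR (NOT r)) OR (NOT r)


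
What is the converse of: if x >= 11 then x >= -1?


The converse of (P → Q) is (Q → P). It is not in general equivalent to the original.
Here P = 'x >= 11' and Q = 'x >= -1'.

If x >= -1, then x >= 11.


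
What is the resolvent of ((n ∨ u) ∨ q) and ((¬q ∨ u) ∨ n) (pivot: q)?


The clauses contain complementary literals q and ¬q.
Resolution eliminates this pair and disjoins the remaining literals (merging duplicates).

(n ∨ u)


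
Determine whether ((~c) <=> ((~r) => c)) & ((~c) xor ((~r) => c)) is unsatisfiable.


Truth table over {c, r}:
c | r | φ
---------
False | False | False
True | False | False
False | True | False
True | True | False
Every row is false.

Yes, it is a contradiction.


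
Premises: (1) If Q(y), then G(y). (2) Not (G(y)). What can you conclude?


Modus tollens: from (P → Q) and ¬Q, infer ¬P.
Q = 'G(y)' is denied; since P → Q, P must also fail.

Not (Q(y)).


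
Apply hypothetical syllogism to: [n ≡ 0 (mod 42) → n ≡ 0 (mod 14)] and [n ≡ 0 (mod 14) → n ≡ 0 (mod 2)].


Hypothetical syllogism: from (P → Q) and (Q → R), infer (P → R).
Chain the two implications through the shared middle term 'n ≡ 0 (mod 14)'.

n ≡ 0 (mod 42) → n ≡ 0 (mod 2)


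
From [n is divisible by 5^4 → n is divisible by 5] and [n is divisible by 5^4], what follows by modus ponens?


Modus ponens: from (P → Q) and P, infer Q.
P = 'n is divisible by 5^4' is asserted, and P → Q holds, so Q follows.

n is divisible by 5.


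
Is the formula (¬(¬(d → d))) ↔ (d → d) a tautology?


Build the truth table over {d}:
d | φ
-----
F | T
T | T
Every row evaluates to true.

Yes, it is a tautology.


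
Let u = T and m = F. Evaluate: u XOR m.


Exclusive or is true when exactly one operand is true.
Substitute: u=T, m=F.
T XOR F evaluates to T.

T


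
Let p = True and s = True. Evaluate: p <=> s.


Biconditional is true when both operands have the same truth value.
Substitute: p=True, s=True.
True <=> True evaluates to True.

True


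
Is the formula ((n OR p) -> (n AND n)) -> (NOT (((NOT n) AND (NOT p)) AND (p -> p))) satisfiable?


Search for a satisfying assignment over {n, p}.
Try n=T, p=F: the formula evaluates to T.
A satisfying assignment exists.

Satisfiable.


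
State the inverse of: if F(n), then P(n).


The inverse of (P → Q) is (¬P → ¬Q). It is equivalent to the converse, not to the original.
Here P = 'F(n)' and Q = 'P(n)'.

If not (F(n)), then not (P(n)).


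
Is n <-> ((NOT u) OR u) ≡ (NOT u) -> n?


Compare truth tables:
n | u | φ | ψ
-------------
F | F | F | F
T | F | T | T
F | T | F | T
T | T | T | T
They differ at row 3 (n=F, u=T): φ=F but ψ=T.

No, they are not logically equivalent.


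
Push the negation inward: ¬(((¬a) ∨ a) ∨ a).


De Morgan: the negation of a disjunction is the conjunction of the negations.
Distribute ¬ across ∨, flipping it to ∧, and negate each literal.

(a ∧ (¬a)) ∧ (¬a)


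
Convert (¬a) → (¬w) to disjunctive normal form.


Step 1: Rewrite (¬a) → (¬w) as ¬(¬a) ∨ (¬w).
Step 2: Eliminate any double negations (¬¬X = X).

a ∨ (¬w)


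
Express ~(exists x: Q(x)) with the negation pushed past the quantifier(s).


¬(forall x: φ) = exists x: ¬φ, and ¬(exists x: φ) = forall x: ¬φ.
Apply to the existential statement.

forall x: ~(Q(x))


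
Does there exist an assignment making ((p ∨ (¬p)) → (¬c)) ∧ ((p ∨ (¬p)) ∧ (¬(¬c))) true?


Check all 4 assignments over {c, p}:
c | p | φ
---------
F | F | F
T | F | F
F | T | F
T | T | F
No assignment makes the formula true.

Unsatisfiable.


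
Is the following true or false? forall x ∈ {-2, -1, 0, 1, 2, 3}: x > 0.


Evaluate the predicate on each element: -2:False, -1:False, 0:False, 1:True, 2:True, 3:True.
Counterexample x = -2 fails the predicate.

False


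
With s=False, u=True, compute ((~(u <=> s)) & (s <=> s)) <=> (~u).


Substitute s=False, u=True:
u <=> s = True <=> False = False
~(u <=> s) = True
s <=> s = False <=> False = True
(~(u <=> s)) & (s <=> s) = True & True = True
~u = False
((~(u <=> s)) & (s <=> s)) <=> (~u) = True <=> False = False

False


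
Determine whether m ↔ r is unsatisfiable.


Truth table over {m, r}:
m | r | φ
---------
F | F | T
T | F | F
F | T | F
T | T | T
Satisfying assignment at row 1: m=F, r=F gives T.

No, it is not a contradiction.


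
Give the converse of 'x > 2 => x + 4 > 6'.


The converse of (P → Q) is (Q → P). It is not in general equivalent to the original.
Here P = 'x > 2' and Q = 'x + 4 > 6'.

If x + 4 > 6, then x > 2.


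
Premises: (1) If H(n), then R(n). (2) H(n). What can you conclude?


Modus ponens: from (P → Q) and P, infer Q.
P = 'H(n)' is asserted, and P → Q holds, so Q follows.

R(n).


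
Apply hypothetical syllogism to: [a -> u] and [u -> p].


Hypothetical syllogism: from (P → Q) and (Q → R), infer (P → R).
Chain the two implications through the shared middle term 'u'.

a -> p


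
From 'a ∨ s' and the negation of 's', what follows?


Disjunctive syllogism: from (P ∨ Q) and ¬P, infer Q.
One disjunct, 's', is ruled out; the other must hold.

a


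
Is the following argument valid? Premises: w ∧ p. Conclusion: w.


This matches the form of conjunction elimination: the conclusion follows in every model of the premises.

Valid.


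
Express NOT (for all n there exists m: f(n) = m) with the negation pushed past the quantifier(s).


Negation flips each quantifier (∀↔∃) and negates the inner predicate.
¬(for all n there exists m: φ) = there exists n for all m: ¬φ.

there exists n for all m: NOT(f(n) = m)


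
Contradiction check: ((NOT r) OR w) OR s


Truth table over {r, s, w}:
r | s | w | φ
-------------
F | F | F | T
T | F | F | F
F | T | F | T
T | T | F | T
F | F | T | T
T | F | T | T
F | T | T | T
T | T | T | T
Satisfying assignment at row 1: r=F, s=F, w=F gives T.

No, it is not a contradiction.


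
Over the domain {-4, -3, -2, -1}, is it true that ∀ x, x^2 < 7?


Evaluate the predicate on each element: -4:F, -3:F, -2:T, -1:T.
Counterexample x = -4 fails the predicate.

F


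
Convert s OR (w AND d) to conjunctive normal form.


Step 1: Distribute ∨ over ∧: s ∨ (w ∧ d) = (s ∨ w) ∧ (s ∨ d).

(s OR w) AND (s OR d)


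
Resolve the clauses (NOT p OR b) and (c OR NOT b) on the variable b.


The clauses contain complementary literals b and NOTb.
Resolution eliminates this pair and disjoins the remaining literals (merging duplicates).

(NOT p OR c)


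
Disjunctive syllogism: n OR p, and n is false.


Disjunctive syllogism: from (P ∨ Q) and ¬P, infer Q.
One disjunct, 'n', is ruled out; the other must hold.

p


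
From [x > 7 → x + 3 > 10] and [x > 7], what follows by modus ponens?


Modus ponens: from (P → Q) and P, infer Q.
P = 'x > 7' is asserted, and P → Q holds, so Q follows.

x + 3 > 10.


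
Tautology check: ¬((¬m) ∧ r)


Build the truth table over {m, r}:
m | r | φ
---------
F | F | T
T | F | T
F | T | F
T | T | T
Counterexample at row 3: with m=F, r=T, the formula is F.

No, it is not a tautology.


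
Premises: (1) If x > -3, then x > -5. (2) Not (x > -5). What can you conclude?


Modus tollens: from (P → Q) and ¬Q, infer ¬P.
Q = 'x > -5' is denied; since P → Q, P must also fail.

Not (x > -3).


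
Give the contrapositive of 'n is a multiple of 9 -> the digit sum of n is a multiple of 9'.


The contrapositive of (P → Q) is (¬Q → ¬P); it is logically equivalent to the original.
Here P = 'n is a multiple of 9' and Q = 'the digit sum of n is a multiple of 9'.

If not (the digit sum of n is a multiple of 9), then not (n is a multiple of 9).


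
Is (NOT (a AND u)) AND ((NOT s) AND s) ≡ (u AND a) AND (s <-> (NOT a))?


Compare truth tables:
a | s | u | φ | ψ
-----------------
F | F | F | F | F
T | F | F | F | F
F | T | F | F | F
T | T | F | F | F
F | F | T | F | F
T | F | T | F | T
F | T | T | F | F
T | T | T | F | F
They differ at row 6 (a=T, s=F, u=T): φ=F but ψ=T.

No, they are not logically equivalent.


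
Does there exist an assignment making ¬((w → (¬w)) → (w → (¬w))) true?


Check all 2 assignments over {w}:
w | φ
-----
F | F
T | F
No assignment makes the formula true.

Unsatisfiable.


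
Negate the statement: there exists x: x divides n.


¬(for all x: φ) = there exists x: ¬φ, and ¬(there exists x: φ) = for all x: ¬φ.
Apply to the existential statement.

for all x: NOT(x divides n)


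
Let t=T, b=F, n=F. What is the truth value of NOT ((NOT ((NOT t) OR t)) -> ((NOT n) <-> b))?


Substitute t=T, b=F, n=F:
NOT t = F
(NOT t) OR t = F OR T = T
NOT ((NOT t) OR t) = F
NOT n = T
(NOT n) <-> b = T <-> F = F
(NOT ((NOT t) OR t)) -> ((NOT n) <-> b) = F -> F = T
NOT ((NOT ((NOT t) OR t)) -> ((NOT n) <-> b)) = F

F


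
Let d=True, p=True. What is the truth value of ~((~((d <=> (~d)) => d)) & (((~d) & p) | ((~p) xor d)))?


Substitute d=True, p=True:
… (earlier sub-steps elided)
d <=> (~d) = True <=> False = False
(d <=> (~d)) => d = False => True = True
~((d <=> (~d)) => d) = False
~d = False
(~d) & p = False & True = False
~p = False
(~p) xor d = False xor True = True
((~d) & p) | ((~p) xor d) = False | True = True
(~((d <=> (~d)) => d)) & (((~d) & p) | ((~p) xor d)) = False & True = False
~((~((d <=> (~d)) => d)) & (((~d) & p) | ((~p) xor d))) = True

True


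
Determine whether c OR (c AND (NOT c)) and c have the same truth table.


Compare truth tables:
c | φ | ψ
---------
F | F | F
T | T | T
The columns φ and ψ agree on every row.

Yes, they are logically equivalent.


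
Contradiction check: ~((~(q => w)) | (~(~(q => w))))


Truth table over {q, w}:
q | w | φ
---------
False | False | False
True | False | False
False | True | False
True | True | False
Every row is false.

Yes, it is a contradiction.


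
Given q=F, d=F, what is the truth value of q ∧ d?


Conjunction is true only when both operands are true.
Substitute: q=F, d=F.
F ∧ F evaluates to F.

F


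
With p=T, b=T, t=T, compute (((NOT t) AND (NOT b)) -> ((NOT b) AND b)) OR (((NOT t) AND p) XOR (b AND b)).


Substitute p=T, b=T, t=T:
… (earlier sub-steps elided)
NOT b = F
(NOT t) AND (NOT b) = F AND F = F
NOT b = F
(NOT b) AND b = F AND T = F
((NOT t) AND (NOT b)) -> ((NOT b) AND b) = F -> F = T
NOT t = F
(NOT t) AND p = F AND T = F
b AND b = T AND T = T
((NOT t) AND p) XOR (b AND b) = F XOR T = T
(((NOT t) AND (NOT b)) -> ((NOT b) AND b)) OR (((NOT t) AND p) XOR (b AND b)) = T OR T = T

T


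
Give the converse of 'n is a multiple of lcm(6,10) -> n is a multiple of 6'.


The converse of (P → Q) is (Q → P). It is not in general equivalent to the original.
Here P = 'n is a multiple of lcm(6,10)' and Q = 'n is a multiple of 6'.

If n is a multiple of 6, then n is a multiple of lcm(6,10).


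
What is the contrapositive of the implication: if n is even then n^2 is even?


The contrapositive of (P → Q) is (¬Q → ¬P); it is logically equivalent to the original.
Here P = 'n is even' and Q = 'n^2 is even'.

If not (n^2 is even), then not (n is even).


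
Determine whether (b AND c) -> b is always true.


Build the truth table over {b, c}:
b | c | φ
---------
F | F | T
T | F | T
F | T | T
T | T | T
Every row evaluates to true.

Yes, it is a tautology.


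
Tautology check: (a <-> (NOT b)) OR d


Build the truth table over {a, b, d}:
a | b | d | φ
-------------
F | F | F | F
T | F | F | T
F | T | F | T
T | T | F | F
F | F | T | T
T | F | T | T
F | T | T | T
T | T | T | T
Counterexample at row 1: with a=F, b=F, d=F, the formula is F.

No, it is not a tautology.


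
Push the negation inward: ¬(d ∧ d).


De Morgan: the negation of a conjunction is the disjunction of the negations.
Distribute ¬ across ∧, flipping it to ∨, and negate each literal.

(¬d) ∨ (¬d)


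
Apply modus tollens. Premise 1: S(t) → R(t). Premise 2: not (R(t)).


Modus tollens: from (P → Q) and ¬Q, infer ¬P.
Q = 'R(t)' is denied; since P → Q, P must also fail.

Not (S(t)).


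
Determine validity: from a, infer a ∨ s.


This matches the form of disjunction introduction: the conclusion follows in every model of the premises.

Valid.


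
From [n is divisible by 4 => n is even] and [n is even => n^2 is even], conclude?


Hypothetical syllogism: from (P → Q) and (Q → R), infer (P → R).
Chain the two implications through the shared middle term 'n is even'.

n is divisible by 4 => n^2 is even


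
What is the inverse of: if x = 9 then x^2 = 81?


The inverse of (P → Q) is (¬P → ¬Q). It is equivalent to the converse, not to the original.
Here P = 'x = 9' and Q = 'x^2 = 81'.

If not (x = 9), then not (x^2 = 81).


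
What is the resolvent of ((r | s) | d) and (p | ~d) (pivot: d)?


The clauses contain complementary literals d and ~d.
Resolution eliminates this pair and disjoins the remaining literals (merging duplicates).

((r | s) | p)


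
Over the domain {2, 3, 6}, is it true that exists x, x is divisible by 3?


Evaluate the predicate on each element: 2:False, 3:True, 6:True.
Witness x = 3 satisfies the predicate.

True


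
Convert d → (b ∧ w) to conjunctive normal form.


Step 1: Rewrite d → (b ∧ w) as ¬d ∨ (b ∧ w).
Step 2: Distribute ∨ over ∧.

((¬d) ∨ b) ∧ ((¬d) ∨ w)


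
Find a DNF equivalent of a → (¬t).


Step 1: Rewrite a → (¬t) as ¬a ∨ (¬t).

(¬a) ∨ (¬t)


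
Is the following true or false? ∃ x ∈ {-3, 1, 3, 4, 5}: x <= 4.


Evaluate the predicate on each element: -3:T, 1:T, 3:T, 4:T, 5:F.
Witness x = -3 satisfies the predicate.

T


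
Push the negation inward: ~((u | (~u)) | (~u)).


De Morgan: the negation of a disjunction is the conjunction of the negations.
Distribute ~ across |, flipping it to &, and negate each literal.

((~u) & u) & u


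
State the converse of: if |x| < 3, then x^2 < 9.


The converse of (P → Q) is (Q → P). It is not in general equivalent to the original.
Here P = '|x| < 3' and Q = 'x^2 < 9'.

If x^2 < 9, then |x| < 3.


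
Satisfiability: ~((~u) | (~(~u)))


Check all 2 assignments over {u}:
u | φ
-----
False | False
True | False
No assignment makes the formula true.

Unsatisfiable.


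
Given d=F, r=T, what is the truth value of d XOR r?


Exclusive or is true when exactly one operand is true.
Substitute: d=F, r=T.
F XOR T evaluates to T.

T


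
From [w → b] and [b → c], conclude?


Hypothetical syllogism: from (P → Q) and (Q → R), infer (P → R).
Chain the two implications through the shared middle term 'b'.

w → c


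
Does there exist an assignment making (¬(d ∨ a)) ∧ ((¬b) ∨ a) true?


Search for a satisfying assignment over {a, b, d}.
Try a=F, b=F, d=F: the formula evaluates to T.
A satisfying assignment exists.

Satisfiable.


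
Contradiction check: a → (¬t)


Truth table over {a, t}:
a | t | φ
---------
F | F | T
T | F | T
F | T | T
T | T | F
Satisfying assignment at row 1: a=F, t=F gives T.

No, it is not a contradiction.


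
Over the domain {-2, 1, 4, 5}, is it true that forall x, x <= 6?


Evaluate the predicate on each element: -2:True, 1:True, 4:True, 5:True.
Every element satisfies the predicate.

True


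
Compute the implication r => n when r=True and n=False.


Implication is false only when antecedent is true and consequent is false.
Substitute: r=True, n=False.
True => False evaluates to False.

False


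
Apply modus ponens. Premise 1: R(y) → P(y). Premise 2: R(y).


Modus ponens: from (P → Q) and P, infer Q.
P = 'R(y)' is asserted, and P → Q holds, so Q follows.

P(y).


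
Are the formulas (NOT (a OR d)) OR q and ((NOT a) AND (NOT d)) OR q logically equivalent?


Compare truth tables:
a | d | q | φ | ψ
-----------------
F | F | F | T | T
T | F | F | F | F
F | T | F | F | F
T | T | F | F | F
F | F | T | T | T
T | F | T | T | T
F | T | T | T | T
T | T | T | T | T
The columns φ and ψ agree on every row.

Yes, they are logically equivalent.


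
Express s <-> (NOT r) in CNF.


Step 1: Rewrite s ↔ (¬r) as (s → (¬r)) ∧ ((¬r) → s).
Step 2: Rewrite each implication as a disjunction.
Step 3: Eliminate any double negations (¬¬X = X).

((NOT s) OR (NOT r)) AND (r OR s)


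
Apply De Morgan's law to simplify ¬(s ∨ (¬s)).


De Morgan: the negation of a disjunction is the conjunction of the negations.
Distribute ¬ across ∨, flipping it to ∧, and negate each literal.

(¬s) ∧ s


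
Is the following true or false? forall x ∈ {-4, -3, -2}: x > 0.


Evaluate the predicate on each element: -4:False, -3:False, -2:False.
Counterexample x = -4 fails the predicate.

False


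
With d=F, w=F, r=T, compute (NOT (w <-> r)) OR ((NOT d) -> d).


Substitute d=F, w=F, r=T:
w <-> r = F <-> T = F
NOT (w <-> r) = T
NOT d = T
(NOT d) -> d = T -> F = F
(NOT (w <-> r)) OR ((NOT d) -> d) = T OR F = T

T


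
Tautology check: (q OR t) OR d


Build the truth table over {d, q, t}:
d | q | t | φ
-------------
F | F | F | F
T | F | F | T
F | T | F | T
T | T | F | T
F | F | T | T
T | F | T | T
F | T | T | T
T | T | T | T
Counterexample at row 1: with d=F, q=F, t=F, the formula is F.

No, it is not a tautology.


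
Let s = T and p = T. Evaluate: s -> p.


Implication is false only when antecedent is true and consequent is false.
Substitute: s=T, p=T.
T -> T evaluates to T.

T


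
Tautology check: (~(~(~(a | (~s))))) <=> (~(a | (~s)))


Build the truth table over {a, s}:
a | s | φ
---------
False | False | True
True | False | True
False | True | True
True | True | True
Every row evaluates to true.

Yes, it is a tautology.


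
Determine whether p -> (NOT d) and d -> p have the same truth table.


Compare truth tables:
d | p | φ | ψ
-------------
F | F | T | T
T | F | T | F
F | T | T | T
T | T | F | T
They differ at row 2 (d=T, p=F): φ=T but ψ=F.

No, they are not logically equivalent.


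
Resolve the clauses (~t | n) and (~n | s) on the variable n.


The clauses contain complementary literals n and ~n.
Resolution eliminates this pair and disjoins the remaining literals (merging duplicates).

(~t | s)


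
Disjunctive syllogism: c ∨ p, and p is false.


Disjunctive syllogism: from (P ∨ Q) and ¬P, infer Q.
One disjunct, 'p', is ruled out; the other must hold.

c


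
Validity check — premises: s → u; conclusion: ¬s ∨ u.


This matches the form of material implication: the conclusion follows in every model of the premises.

Valid.


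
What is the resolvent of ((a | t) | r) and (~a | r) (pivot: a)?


The clauses contain complementary literals a and ~a.
Resolution eliminates this pair and disjoins the remaining literals (merging duplicates).

(t | r)


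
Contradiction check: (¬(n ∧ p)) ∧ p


Truth table over {n, p}:
n | p | φ
---------
F | F | F
T | F | F
F | T | T
T | T | F
Satisfying assignment at row 3: n=F, p=T gives T.

No, it is not a contradiction.


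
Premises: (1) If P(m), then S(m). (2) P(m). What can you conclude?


Modus ponens: from (P → Q) and P, infer Q.
P = 'P(m)' is asserted, and P → Q holds, so Q follows.

S(m).


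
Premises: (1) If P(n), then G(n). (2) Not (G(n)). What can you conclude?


Modus tollens: from (P → Q) and ¬Q, infer ¬P.
Q = 'G(n)' is denied; since P → Q, P must also fail.

Not (P(n)).


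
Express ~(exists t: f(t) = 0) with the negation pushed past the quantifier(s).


¬(forall x: φ) = exists x: ¬φ, and ¬(exists x: φ) = forall x: ¬φ.
Apply to the existential statement.

forall t: ~(f(t) = 0)


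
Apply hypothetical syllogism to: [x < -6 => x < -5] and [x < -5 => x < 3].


Hypothetical syllogism: from (P → Q) and (Q → R), infer (P → R).
Chain the two implications through the shared middle term 'x < -5'.

x < -6 => x < 3


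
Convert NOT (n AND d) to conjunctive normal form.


Step 1: Apply De Morgan: ¬(n ∧ d) = ¬n ∨ ¬d.

(NOT n) OR (NOT d)


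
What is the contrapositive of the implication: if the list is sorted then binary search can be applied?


The contrapositive of (P → Q) is (¬Q → ¬P); it is logically equivalent to the original.
Here P = 'the list is sorted' and Q = 'binary search can be applied'.

If not (binary search can be applied), then not (the list is sorted).


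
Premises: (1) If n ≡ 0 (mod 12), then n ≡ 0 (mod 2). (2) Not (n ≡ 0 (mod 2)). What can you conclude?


Modus tollens: from (P → Q) and ¬Q, infer ¬P.
Q = 'n ≡ 0 (mod 2)' is denied; since P → Q, P must also fail.

Not (n ≡ 0 (mod 12)).


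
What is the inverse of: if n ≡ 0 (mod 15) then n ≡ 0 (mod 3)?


The inverse of (P → Q) is (¬P → ¬Q). It is equivalent to the converse, not to the original.
Here P = 'n ≡ 0 (mod 15)' and Q = 'n ≡ 0 (mod 3)'.

If not (n ≡ 0 (mod 15)), then not (n ≡ 0 (mod 3)).


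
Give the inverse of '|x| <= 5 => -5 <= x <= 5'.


The inverse of (P → Q) is (¬P → ¬Q). It is equivalent to the converse, not to the original.
Here P = '|x| <= 5' and Q = '-5 <= x <= 5'.

If not (|x| <= 5), then not (-5 <= x <= 5).


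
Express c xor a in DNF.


Step 1: c ⊕ a is true exactly when they disagree: (c ∧ ¬a) ∨ (¬c ∧ a).

(c & (~a)) | ((~c) & a)


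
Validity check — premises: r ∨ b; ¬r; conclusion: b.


This matches the form of disjunctive syllogism: the conclusion follows in every model of the premises.

Valid.


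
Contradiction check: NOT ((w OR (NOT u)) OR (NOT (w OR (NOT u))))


Truth table over {u, w}:
u | w | φ
---------
F | F | F
T | F | F
F | T | F
T | T | F
Every row is false.

Yes, it is a contradiction.


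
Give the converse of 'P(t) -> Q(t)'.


The converse of (P → Q) is (Q → P). It is not in general equivalent to the original.
Here P = 'P(t)' and Q = 'Q(t)'.

If Q(t), then P(t).


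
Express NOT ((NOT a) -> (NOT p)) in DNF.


Step 1: Rewrite implication then negate: ¬(¬(¬a) ∨ (¬p)) = (¬a) ∧ ¬(¬p).
Step 2: Eliminate any double negations (¬¬X = X).

(NOT a) AND p


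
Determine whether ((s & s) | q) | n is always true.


Build the truth table over {n, q, s}:
n | q | s | φ
-------------
False | False | False | False
True | False | False | True
False | True | False | True
True | True | False | True
False | False | True | True
True | False | True | True
False | True | True | True
True | True | True | True
Counterexample at row 1: with n=False, q=False, s=False, the formula is False.

No, it is not a tautology.
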